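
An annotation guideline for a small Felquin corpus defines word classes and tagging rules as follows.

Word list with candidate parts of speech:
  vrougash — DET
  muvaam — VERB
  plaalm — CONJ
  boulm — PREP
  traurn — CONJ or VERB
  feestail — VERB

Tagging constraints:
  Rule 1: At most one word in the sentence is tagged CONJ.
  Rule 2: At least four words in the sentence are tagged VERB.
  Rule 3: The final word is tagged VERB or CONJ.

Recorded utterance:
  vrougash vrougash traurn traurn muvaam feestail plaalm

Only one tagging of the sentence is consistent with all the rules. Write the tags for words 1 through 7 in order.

DET DET VERB VERB VERB VERB CONJ

Candidates per position — 1:vrougash {DET}; 2:vrougash {DET}; 3:traurn {CONJ,VERB}; 4:traurn {CONJ,VERB}; 5:muvaam {VERB}; 6:feestail {VERB}; 7:plaalm {CONJ}.
Position 3: tagging it CONJ would leave rule 1 unsatisfiable, so it must be VERB.
Position 4: tagging it CONJ would leave rule 1 unsatisfiable, so it must be VERB.
So the tagging must be: DET DET VERB VERB VERB VERB CONJ.
Check: rule 1 holds; rule 2 holds; rule 3 holds.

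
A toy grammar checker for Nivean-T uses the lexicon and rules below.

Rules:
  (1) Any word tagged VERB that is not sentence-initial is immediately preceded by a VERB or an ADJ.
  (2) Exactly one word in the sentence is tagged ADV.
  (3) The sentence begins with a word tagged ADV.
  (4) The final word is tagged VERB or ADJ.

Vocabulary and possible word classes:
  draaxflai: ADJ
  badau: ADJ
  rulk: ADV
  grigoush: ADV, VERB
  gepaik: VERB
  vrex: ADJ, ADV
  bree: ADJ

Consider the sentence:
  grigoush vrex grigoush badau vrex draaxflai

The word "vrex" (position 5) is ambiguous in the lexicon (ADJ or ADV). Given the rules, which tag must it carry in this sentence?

Candidates per position — 1:grigoush {ADV,VERB}; 2:vrex {ADJ,ADV}; 3:grigoush {ADV,VERB}; 4:badau {ADJ}; 5:vrex {ADJ,ADV}; 6:draaxflai {ADJ}.
Position 1: tagging it VERB would leave rule 3 unsatisfiable, so it must be ADV.
Position 2: tagging it ADV would leave rule 2 unsatisfiable, so it must be ADJ.
Position 3: tagging it ADV would leave rule 2 unsatisfiable, so it must be VERB.
Position 5: tagging it ADV would leave rule 2 unsatisfiable, so it must be ADJ.
The only consistent sequence is: ADV ADJ VERB ADJ ADJ ADJ.
Verifying each rule — rule 1 holds; rule 2 holds; rule 3 holds; rule 4 holds.

ADJ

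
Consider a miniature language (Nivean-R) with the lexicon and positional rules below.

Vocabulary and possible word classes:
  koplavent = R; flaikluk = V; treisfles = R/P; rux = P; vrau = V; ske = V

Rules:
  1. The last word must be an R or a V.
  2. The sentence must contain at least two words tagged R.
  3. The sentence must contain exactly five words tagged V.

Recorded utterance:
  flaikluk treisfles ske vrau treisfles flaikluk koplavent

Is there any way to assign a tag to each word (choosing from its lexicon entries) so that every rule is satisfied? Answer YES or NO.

NO

Candidates per position — 1:flaikluk {V}; 2:treisfles {R,P}; 3:ske {V}; 4:vrau {V}; 5:treisfles {R,P}; 6:flaikluk {V}; 7:koplavent {R}.
Rule 3 cannot be satisfied by any choice of tags from the lexicon.
So there is no consistent tagging.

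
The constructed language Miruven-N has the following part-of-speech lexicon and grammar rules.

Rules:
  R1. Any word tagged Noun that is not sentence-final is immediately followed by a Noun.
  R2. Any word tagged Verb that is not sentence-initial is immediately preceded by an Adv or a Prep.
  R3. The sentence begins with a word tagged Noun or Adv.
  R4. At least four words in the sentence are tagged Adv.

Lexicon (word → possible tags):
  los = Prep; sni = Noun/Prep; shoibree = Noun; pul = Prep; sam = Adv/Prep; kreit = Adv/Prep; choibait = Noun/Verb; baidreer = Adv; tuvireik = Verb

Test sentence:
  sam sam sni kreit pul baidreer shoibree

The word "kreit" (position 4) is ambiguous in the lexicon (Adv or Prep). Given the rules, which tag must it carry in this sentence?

Adv

Candidates per position — 1:sam {Adv,Prep}; 2:sam {Adv,Prep}; 3:sni {Noun,Prep}; 4:kreit {Adv,Prep}; 5:pul {Prep}; 6:baidreer {Adv}; 7:shoibree {Noun}.
At position 1, choosing Prep makes rule 3 impossible to satisfy; hence Adv.
At position 2, choosing Prep makes rule 4 impossible to satisfy; hence Adv.
At position 3, choosing Noun makes rule 1 impossible to satisfy; hence Prep.
At position 4, choosing Prep makes rule 4 impossible to satisfy; hence Adv.
So the tagging must be: Adv Adv Prep Adv Prep Adv Noun.
Rule-by-rule: rule 1 ok; rule 2 ok; rule 3 ok; rule 4 ok.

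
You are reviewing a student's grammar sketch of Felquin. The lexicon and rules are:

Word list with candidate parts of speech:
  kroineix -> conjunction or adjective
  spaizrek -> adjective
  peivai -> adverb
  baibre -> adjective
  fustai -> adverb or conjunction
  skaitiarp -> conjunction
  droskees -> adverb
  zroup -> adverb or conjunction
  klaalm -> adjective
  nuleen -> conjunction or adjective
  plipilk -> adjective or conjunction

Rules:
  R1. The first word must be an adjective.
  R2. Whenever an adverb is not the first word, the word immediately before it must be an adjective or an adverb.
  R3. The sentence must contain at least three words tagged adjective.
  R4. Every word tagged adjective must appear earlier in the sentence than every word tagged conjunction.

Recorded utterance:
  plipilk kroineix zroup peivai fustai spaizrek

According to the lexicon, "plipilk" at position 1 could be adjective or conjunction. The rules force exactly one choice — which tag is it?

Candidates per position — 1:plipilk {adjective,conjunction}; 2:kroineix {conjunction,adjective}; 3:zroup {adverb,conjunction}; 4:peivai {adverb}; 5:fustai {adverb,conjunction}; 6:spaizrek {adjective}.
If word 1 were conjunction, no tagging could satisfy rule 1; so word 1 is adjective.
If word 2 were conjunction, no tagging could satisfy rule 2; so word 2 is adjective.
If word 3 were conjunction, no tagging could satisfy rule 2; so word 3 is adverb.
If word 5 were conjunction, no tagging could satisfy rule 4; so word 5 is adverb.
That leaves exactly one tagging: adjective adjective adverb adverb adverb adjective.
Check: rule 1 ✓; rule 2 ✓; rule 3 ✓; rule 4 ✓.

adjective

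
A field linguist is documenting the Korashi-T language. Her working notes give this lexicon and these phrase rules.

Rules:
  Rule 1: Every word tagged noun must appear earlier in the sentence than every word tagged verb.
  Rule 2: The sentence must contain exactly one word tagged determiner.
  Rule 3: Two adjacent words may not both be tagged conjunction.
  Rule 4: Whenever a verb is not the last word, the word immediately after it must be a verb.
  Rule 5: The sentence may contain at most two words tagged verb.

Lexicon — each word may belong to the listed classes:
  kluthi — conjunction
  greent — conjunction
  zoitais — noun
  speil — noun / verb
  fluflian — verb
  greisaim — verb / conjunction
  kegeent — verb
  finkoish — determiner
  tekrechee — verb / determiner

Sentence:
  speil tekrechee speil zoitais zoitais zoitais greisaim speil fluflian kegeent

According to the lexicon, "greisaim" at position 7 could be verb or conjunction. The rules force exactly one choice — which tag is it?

Candidates per position — 1:speil {noun,verb}; 2:tekrechee {verb,determiner}; 3:speil {noun,verb}; 4:zoitais {noun}; 5:zoitais {noun}; 6:zoitais {noun}; 7:greisaim {verb,conjunction}; 8:speil {noun,verb}; 9:fluflian {verb}; 10:kegeent {verb}.
If word 1 were verb, no tagging could satisfy rule 1; so word 1 is noun.
If word 2 were verb, no tagging could satisfy rule 1; so word 2 is determiner.
If word 3 were verb, no tagging could satisfy rule 1; so word 3 is noun.
If word 7 were verb, no tagging could satisfy rule 5; so word 7 is conjunction.
If word 8 were verb, no tagging could satisfy rule 5; so word 8 is noun.
The only consistent sequence is: noun determiner noun noun noun noun conjunction noun verb verb.
Rule-by-rule: rule 1 ✓; rule 2 ✓; rule 3 ✓; rule 4 ✓; rule 5 ✓.

conjunction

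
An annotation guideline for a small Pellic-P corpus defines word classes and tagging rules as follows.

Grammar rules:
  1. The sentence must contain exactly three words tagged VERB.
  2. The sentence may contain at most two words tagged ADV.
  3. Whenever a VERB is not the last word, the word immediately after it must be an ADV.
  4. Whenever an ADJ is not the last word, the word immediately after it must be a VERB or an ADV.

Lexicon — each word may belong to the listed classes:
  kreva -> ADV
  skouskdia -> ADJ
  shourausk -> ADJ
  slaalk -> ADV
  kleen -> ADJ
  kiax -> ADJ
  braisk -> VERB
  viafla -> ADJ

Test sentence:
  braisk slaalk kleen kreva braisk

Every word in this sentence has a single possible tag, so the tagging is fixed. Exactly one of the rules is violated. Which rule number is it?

1

Fixed tagging: VERB ADV ADJ ADV VERB.
Checking each rule: R1 ✗, R2 ✓, R3 ✓, R4 ✓.
Only rule 1 fails.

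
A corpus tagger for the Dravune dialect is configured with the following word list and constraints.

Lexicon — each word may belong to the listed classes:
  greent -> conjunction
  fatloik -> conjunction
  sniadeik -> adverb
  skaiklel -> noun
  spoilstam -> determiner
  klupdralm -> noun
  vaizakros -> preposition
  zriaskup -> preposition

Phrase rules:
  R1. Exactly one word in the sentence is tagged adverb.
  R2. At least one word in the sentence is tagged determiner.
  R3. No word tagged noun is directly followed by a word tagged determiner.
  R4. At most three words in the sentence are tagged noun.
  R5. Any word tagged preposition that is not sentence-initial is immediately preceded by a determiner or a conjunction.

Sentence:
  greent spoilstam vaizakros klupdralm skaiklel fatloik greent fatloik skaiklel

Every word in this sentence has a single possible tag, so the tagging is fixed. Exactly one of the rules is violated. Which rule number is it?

Fixed tagging: conjunction determiner preposition noun noun conjunction conjunction conjunction noun.
Checking each rule: R1 fails, R2 ok, R3 ok, R4 ok, R5 ok.
Only rule 1 fails.

1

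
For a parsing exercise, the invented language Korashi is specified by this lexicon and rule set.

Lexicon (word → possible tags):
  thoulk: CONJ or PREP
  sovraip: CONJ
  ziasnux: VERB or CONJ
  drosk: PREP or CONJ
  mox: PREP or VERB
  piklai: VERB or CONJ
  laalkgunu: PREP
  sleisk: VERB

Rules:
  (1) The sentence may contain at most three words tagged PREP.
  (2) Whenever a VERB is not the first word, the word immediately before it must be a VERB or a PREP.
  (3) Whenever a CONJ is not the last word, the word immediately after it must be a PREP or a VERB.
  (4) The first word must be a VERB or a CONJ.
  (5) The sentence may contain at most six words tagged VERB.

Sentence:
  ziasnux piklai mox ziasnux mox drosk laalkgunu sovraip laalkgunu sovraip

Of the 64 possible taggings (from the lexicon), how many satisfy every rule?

Candidates per position — 1:ziasnux {VERB,CONJ}; 2:piklai {VERB,CONJ}; 3:mox {PREP,VERB}; 4:ziasnux {VERB,CONJ}; 5:mox {PREP,VERB}; 6:drosk {PREP,CONJ}; 7:laalkgunu {PREP}; 8:sovraip {CONJ}; 9:laalkgunu {PREP}; 10:sovraip {CONJ}.
There are 64 candidate sequences in total.
Checking each against the rules leaves 6 sequences.
Count = 6.

6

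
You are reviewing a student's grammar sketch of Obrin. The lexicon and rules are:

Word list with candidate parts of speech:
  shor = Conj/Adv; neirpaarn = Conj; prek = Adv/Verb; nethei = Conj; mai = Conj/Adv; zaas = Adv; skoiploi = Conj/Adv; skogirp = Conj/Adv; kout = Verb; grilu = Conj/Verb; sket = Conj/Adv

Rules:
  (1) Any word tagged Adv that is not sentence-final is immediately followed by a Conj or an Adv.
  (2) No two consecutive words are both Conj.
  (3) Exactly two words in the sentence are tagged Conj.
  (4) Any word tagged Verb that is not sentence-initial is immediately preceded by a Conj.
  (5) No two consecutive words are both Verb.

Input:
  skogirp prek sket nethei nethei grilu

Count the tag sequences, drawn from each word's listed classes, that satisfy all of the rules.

0

Candidates per position — 1:skogirp {Conj,Adv}; 2:prek {Adv,Verb}; 3:sket {Conj,Adv}; 4:nethei {Conj}; 5:nethei {Conj}; 6:grilu {Conj,Verb}.
There are 16 candidate sequences in total.
Rule 2 cannot be satisfied by any choice of tags from the lexicon.
So there is no consistent tagging.
Count = 0.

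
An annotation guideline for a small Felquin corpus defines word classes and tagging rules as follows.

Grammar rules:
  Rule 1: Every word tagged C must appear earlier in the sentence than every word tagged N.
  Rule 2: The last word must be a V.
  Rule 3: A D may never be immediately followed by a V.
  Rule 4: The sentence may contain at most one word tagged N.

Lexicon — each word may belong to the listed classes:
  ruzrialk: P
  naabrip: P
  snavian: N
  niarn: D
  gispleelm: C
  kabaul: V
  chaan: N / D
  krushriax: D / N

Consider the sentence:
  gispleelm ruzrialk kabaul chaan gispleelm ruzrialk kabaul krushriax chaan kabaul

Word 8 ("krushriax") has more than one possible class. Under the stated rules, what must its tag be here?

Candidates per position — 1:gispleelm {C}; 2:ruzrialk {P}; 3:kabaul {V}; 4:chaan {N,D}; 5:gispleelm {C}; 6:ruzrialk {P}; 7:kabaul {V}; 8:krushriax {D,N}; 9:chaan {N,D}; 10:kabaul {V}.
At position 4, choosing N makes rule 1 impossible to satisfy; hence D.
At position 9, choosing D makes rule 3 impossible to satisfy; hence N.
At position 8, choosing N makes rule 4 impossible to satisfy; hence D.
The only consistent sequence is: C P V D C P V D N V.
Verifying each rule — rule 1 holds; rule 2 holds; rule 3 holds; rule 4 holds.

D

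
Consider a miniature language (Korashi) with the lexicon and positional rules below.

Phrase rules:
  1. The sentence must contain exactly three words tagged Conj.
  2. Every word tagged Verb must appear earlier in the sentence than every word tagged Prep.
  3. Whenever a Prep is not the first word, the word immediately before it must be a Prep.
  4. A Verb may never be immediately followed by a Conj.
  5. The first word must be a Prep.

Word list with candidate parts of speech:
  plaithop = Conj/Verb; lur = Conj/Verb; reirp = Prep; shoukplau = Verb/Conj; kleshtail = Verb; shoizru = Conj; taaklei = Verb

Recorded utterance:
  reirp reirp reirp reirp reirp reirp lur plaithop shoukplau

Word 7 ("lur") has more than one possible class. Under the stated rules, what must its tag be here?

Conj

Candidates per position — 1:reirp {Prep}; 2:reirp {Prep}; 3:reirp {Prep}; 4:reirp {Prep}; 5:reirp {Prep}; 6:reirp {Prep}; 7:lur {Conj,Verb}; 8:plaithop {Conj,Verb}; 9:shoukplau {Verb,Conj}.
Position 7: Verb is ruled out by rule 1; that leaves Conj.
Position 8: Verb is ruled out by rule 1; that leaves Conj.
Position 9: Verb is ruled out by rule 1; that leaves Conj.
The only consistent sequence is: Prep Prep Prep Prep Prep Prep Conj Conj Conj.
Verifying each rule — rule 1 satisfied; rule 2 satisfied; rule 3 satisfied; rule 4 satisfied; rule 5 satisfied.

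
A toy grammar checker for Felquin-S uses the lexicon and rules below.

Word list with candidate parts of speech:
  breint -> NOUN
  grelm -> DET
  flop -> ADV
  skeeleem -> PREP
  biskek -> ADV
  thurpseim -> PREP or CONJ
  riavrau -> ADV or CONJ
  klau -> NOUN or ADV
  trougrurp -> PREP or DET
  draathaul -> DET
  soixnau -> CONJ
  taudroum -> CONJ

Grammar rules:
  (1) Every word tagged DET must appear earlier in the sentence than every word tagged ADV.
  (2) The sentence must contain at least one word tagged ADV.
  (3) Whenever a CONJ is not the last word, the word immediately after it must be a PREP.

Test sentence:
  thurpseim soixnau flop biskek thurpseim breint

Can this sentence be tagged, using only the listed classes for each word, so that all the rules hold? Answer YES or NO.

NO

Candidates per position — 1:thurpseim {PREP,CONJ}; 2:soixnau {CONJ}; 3:flop {ADV}; 4:biskek {ADV}; 5:thurpseim {PREP,CONJ}; 6:breint {NOUN}.
Rule 3 cannot be satisfied by any choice of tags from the lexicon.
So there is no consistent tagging.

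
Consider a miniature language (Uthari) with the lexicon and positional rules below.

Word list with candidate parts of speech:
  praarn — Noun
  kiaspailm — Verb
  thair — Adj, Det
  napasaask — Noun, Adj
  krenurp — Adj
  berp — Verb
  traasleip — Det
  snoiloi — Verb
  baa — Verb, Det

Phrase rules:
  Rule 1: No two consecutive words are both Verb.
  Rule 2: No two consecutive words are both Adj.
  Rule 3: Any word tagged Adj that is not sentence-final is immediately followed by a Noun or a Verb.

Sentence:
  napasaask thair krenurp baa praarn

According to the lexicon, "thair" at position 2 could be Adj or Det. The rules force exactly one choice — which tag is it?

Det

Candidates per position — 1:napasaask {Noun,Adj}; 2:thair {Adj,Det}; 3:krenurp {Adj}; 4:baa {Verb,Det}; 5:praarn {Noun}.
Word 1 cannot be Adj — rule 3 would then fail for every completion. It is Noun.
Word 2 cannot be Adj — rule 2 would then fail for every completion. It is Det.
Word 4 cannot be Det — rule 3 would then fail for every completion. It is Verb.
The only consistent sequence is: Noun Det Adj Verb Noun.
Verifying each rule — rule 1 holds; rule 2 holds; rule 3 holds.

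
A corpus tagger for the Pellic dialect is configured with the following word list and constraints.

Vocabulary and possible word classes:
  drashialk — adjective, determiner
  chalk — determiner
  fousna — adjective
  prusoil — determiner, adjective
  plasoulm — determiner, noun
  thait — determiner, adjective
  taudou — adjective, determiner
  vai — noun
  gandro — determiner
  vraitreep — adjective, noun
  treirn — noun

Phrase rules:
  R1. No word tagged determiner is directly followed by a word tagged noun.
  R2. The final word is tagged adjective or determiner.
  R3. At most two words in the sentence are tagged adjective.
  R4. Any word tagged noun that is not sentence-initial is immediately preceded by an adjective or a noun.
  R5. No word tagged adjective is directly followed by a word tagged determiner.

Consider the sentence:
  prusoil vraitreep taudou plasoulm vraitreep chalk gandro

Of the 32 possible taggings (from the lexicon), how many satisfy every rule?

2

Candidates per position — 1:prusoil {determiner,adjective}; 2:vraitreep {adjective,noun}; 3:taudou {adjective,determiner}; 4:plasoulm {determiner,noun}; 5:vraitreep {adjective,noun}; 6:chalk {determiner}; 7:gandro {determiner}.
There are 32 candidate sequences in total.
The sequences that satisfy every rule: determiner adjective adjective noun noun determiner determiner; adjective noun adjective noun noun determiner determiner.
Count = 2.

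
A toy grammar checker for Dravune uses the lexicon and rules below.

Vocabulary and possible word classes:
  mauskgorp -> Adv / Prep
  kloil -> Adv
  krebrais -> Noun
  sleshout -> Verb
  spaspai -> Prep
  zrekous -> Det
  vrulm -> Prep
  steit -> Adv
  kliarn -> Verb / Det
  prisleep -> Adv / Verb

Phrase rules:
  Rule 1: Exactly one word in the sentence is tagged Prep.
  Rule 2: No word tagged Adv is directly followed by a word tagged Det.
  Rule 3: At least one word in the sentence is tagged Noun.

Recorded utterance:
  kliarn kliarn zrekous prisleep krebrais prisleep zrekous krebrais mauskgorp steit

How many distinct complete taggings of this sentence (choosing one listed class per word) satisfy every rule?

Candidates per position — 1:kliarn {Verb,Det}; 2:kliarn {Verb,Det}; 3:zrekous {Det}; 4:prisleep {Adv,Verb}; 5:krebrais {Noun}; 6:prisleep {Adv,Verb}; 7:zrekous {Det}; 8:krebrais {Noun}; 9:mauskgorp {Adv,Prep}; 10:steit {Adv}.
There are 32 candidate sequences in total.
Checking each against the rules leaves 8 sequences.
Count = 8.

8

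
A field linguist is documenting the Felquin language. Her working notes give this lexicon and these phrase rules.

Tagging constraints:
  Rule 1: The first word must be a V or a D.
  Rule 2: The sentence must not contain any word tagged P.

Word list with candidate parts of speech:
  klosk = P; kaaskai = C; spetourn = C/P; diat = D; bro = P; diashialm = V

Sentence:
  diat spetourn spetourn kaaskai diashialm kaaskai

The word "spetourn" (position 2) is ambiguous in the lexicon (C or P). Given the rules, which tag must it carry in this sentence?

C

Candidates per position — 1:diat {D}; 2:spetourn {C,P}; 3:spetourn {C,P}; 4:kaaskai {C}; 5:diashialm {V}; 6:kaaskai {C}.
Word 2 cannot be P — rule 2 would then fail for every completion. It is C.
Word 3 cannot be P — rule 2 would then fail for every completion. It is C.
So the tagging must be: D C C C V C.
Verifying each rule — rule 1 ok; rule 2 ok.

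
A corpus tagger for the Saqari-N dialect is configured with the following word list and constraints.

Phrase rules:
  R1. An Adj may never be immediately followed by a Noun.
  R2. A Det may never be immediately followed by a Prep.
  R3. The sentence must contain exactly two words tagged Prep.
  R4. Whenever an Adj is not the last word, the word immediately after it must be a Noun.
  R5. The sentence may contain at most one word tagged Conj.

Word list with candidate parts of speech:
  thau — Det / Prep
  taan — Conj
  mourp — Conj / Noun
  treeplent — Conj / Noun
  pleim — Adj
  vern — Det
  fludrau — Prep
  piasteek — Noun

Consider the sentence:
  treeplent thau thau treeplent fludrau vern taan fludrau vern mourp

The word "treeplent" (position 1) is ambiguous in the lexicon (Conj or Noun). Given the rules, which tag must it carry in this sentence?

Noun

Candidates per position — 1:treeplent {Conj,Noun}; 2:thau {Det,Prep}; 3:thau {Det,Prep}; 4:treeplent {Conj,Noun}; 5:fludrau {Prep}; 6:vern {Det}; 7:taan {Conj}; 8:fludrau {Prep}; 9:vern {Det}; 10:mourp {Conj,Noun}.
Word 1 cannot be Conj — rule 5 would then fail for every completion. It is Noun.
Word 2 cannot be Prep — rule 3 would then fail for every completion. It is Det.
Word 3 cannot be Prep — rule 2 would then fail for every completion. It is Det.
Word 4 cannot be Conj — rule 5 would then fail for every completion. It is Noun.
Word 10 cannot be Conj — rule 5 would then fail for every completion. It is Noun.
So the tagging must be: Noun Det Det Noun Prep Det Conj Prep Det Noun.
Checking: rule 1 holds; rule 2 holds; rule 3 holds; rule 4 holds; rule 5 holds.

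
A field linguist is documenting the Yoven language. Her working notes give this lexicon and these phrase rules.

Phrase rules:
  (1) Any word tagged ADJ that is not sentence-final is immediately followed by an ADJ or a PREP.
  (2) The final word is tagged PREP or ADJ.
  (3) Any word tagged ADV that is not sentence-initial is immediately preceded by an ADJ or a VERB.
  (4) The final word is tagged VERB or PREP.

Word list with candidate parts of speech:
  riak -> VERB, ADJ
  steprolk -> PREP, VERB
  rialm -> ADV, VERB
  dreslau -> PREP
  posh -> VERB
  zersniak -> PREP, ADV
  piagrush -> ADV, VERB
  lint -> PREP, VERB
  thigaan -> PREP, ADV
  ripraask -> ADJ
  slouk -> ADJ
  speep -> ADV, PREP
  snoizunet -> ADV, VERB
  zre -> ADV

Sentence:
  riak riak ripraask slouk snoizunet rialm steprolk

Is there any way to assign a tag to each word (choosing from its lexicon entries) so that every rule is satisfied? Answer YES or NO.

NO

Candidates per position — 1:riak {VERB,ADJ}; 2:riak {VERB,ADJ}; 3:ripraask {ADJ}; 4:slouk {ADJ}; 5:snoizunet {ADV,VERB}; 6:rialm {ADV,VERB}; 7:steprolk {PREP,VERB}.
Rule 1 cannot be satisfied by any choice of tags from the lexicon.
So there is no consistent tagging.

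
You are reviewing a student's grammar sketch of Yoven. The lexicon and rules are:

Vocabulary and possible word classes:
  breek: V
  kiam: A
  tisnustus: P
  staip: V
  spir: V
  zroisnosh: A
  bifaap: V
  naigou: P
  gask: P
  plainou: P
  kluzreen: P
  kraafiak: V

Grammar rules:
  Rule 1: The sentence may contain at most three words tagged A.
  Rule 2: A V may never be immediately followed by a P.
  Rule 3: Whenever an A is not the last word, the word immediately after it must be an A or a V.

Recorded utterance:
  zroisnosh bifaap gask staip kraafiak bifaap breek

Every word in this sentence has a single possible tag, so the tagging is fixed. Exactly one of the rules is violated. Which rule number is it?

Fixed tagging: A V P V V V V.
Rule check: R1 holds, R2 violated, R3 holds.
Only rule 2 fails.

2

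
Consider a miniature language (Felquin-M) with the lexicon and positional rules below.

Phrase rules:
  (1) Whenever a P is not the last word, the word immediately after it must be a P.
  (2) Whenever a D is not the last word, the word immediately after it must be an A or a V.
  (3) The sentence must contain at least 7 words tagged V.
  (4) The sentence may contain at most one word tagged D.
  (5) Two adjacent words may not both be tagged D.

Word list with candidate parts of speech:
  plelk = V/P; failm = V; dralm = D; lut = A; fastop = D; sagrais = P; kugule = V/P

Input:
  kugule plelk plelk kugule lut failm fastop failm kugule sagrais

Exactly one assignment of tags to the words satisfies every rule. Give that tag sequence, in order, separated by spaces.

V V V V A V D V V P

Candidates per position — 1:kugule {V,P}; 2:plelk {V,P}; 3:plelk {V,P}; 4:kugule {V,P}; 5:lut {A}; 6:failm {V}; 7:fastop {D}; 8:failm {V}; 9:kugule {V,P}; 10:sagrais {P}.
If word 1 were P, no tagging could satisfy rule 1; so word 1 is V.
If word 2 were P, no tagging could satisfy rule 1; so word 2 is V.
If word 3 were P, no tagging could satisfy rule 1; so word 3 is V.
If word 4 were P, no tagging could satisfy rule 1; so word 4 is V.
If word 9 were P, no tagging could satisfy rule 3; so word 9 is V.
The unique satisfying tagging is: V V V V A V D V V P.
Rule-by-rule: rule 1 ok; rule 2 ok; rule 3 ok; rule 4 ok; rule 5 ok.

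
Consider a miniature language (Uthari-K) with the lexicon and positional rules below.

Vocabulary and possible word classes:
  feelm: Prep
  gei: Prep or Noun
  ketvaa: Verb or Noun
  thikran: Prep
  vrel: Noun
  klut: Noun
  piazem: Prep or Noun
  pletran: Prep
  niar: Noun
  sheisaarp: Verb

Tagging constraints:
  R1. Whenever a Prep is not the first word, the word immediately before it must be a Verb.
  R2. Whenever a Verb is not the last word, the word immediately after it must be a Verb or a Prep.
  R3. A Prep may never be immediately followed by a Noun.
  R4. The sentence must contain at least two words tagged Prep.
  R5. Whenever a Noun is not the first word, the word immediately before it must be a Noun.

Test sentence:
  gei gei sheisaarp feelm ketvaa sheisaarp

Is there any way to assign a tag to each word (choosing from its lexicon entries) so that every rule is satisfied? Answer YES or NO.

NO

Candidates per position — 1:gei {Prep,Noun}; 2:gei {Prep,Noun}; 3:sheisaarp {Verb}; 4:feelm {Prep}; 5:ketvaa {Verb,Noun}; 6:sheisaarp {Verb}.
Every candidate sequence violates at least one rule; no consistent tagging exists.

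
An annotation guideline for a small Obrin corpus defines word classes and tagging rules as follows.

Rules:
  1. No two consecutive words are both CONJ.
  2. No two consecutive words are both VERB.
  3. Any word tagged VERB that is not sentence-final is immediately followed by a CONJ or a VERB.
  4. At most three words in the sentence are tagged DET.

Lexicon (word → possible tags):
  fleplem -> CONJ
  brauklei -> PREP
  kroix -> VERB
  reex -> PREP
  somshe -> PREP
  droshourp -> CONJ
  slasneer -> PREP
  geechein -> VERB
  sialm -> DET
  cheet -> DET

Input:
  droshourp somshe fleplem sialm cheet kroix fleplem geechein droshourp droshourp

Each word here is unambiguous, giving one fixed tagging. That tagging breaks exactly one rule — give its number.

1

Fixed tagging: CONJ PREP CONJ DET DET VERB CONJ VERB CONJ CONJ.
Rule check: R1 fail, R2 pass, R3 pass, R4 pass.
Only rule 1 fails.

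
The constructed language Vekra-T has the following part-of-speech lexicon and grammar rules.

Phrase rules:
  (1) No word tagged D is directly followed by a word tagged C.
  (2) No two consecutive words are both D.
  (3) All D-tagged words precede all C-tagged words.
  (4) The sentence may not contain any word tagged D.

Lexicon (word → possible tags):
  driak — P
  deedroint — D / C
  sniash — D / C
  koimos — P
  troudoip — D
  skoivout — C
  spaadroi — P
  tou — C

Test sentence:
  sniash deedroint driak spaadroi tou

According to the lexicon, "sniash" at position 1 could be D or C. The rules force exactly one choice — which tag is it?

Candidates per position — 1:sniash {D,C}; 2:deedroint {D,C}; 3:driak {P}; 4:spaadroi {P}; 5:tou {C}.
At position 1, choosing D makes rule 4 impossible to satisfy; hence C.
At position 2, choosing D makes rule 3 impossible to satisfy; hence C.
The only consistent sequence is: C C P P C.
Checking: rule 1 satisfied; rule 2 satisfied; rule 3 satisfied; rule 4 satisfied.

C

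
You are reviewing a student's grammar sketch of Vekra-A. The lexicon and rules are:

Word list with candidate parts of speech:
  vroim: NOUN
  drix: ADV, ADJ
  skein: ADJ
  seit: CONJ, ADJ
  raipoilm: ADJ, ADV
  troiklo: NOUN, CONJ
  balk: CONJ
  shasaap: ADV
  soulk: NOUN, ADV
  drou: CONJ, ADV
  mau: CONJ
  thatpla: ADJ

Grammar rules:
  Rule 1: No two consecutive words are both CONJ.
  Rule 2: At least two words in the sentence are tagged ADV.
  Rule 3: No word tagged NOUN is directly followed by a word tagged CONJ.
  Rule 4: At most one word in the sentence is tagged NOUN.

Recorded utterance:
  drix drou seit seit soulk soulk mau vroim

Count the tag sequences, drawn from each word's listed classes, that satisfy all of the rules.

Candidates per position — 1:drix {ADV,ADJ}; 2:drou {CONJ,ADV}; 3:seit {CONJ,ADJ}; 4:seit {CONJ,ADJ}; 5:soulk {NOUN,ADV}; 6:soulk {NOUN,ADV}; 7:mau {CONJ}; 8:vroim {NOUN}.
There are 64 candidate sequences in total.
Checking each against the rules leaves 10 sequences.
Count = 10.

10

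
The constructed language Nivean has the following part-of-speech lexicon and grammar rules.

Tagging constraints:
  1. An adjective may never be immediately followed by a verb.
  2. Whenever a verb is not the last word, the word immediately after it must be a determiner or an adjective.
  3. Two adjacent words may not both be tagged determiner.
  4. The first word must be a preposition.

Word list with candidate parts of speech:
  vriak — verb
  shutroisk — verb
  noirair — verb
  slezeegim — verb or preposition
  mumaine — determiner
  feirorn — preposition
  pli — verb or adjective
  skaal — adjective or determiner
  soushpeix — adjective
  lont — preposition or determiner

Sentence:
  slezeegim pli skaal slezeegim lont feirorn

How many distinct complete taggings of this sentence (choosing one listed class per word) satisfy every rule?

Candidates per position — 1:slezeegim {verb,preposition}; 2:pli {verb,adjective}; 3:skaal {adjective,determiner}; 4:slezeegim {verb,preposition}; 5:lont {preposition,determiner}; 6:feirorn {preposition}.
There are 32 candidate sequences in total.
Checking each against the rules leaves 10 sequences.
Count = 10.

10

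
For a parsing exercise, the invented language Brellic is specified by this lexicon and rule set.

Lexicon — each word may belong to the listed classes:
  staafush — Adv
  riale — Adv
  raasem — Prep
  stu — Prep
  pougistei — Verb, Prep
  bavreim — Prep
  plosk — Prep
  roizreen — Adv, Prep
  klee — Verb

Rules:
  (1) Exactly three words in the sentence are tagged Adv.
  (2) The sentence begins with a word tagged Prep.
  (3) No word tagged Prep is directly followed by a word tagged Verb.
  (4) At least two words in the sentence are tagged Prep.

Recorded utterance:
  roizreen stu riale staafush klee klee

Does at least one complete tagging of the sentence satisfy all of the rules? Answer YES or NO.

NO

Candidates per position — 1:roizreen {Adv,Prep}; 2:stu {Prep}; 3:riale {Adv}; 4:staafush {Adv}; 5:klee {Verb}; 6:klee {Verb}.
Every candidate sequence violates at least one rule; no consistent tagging exists.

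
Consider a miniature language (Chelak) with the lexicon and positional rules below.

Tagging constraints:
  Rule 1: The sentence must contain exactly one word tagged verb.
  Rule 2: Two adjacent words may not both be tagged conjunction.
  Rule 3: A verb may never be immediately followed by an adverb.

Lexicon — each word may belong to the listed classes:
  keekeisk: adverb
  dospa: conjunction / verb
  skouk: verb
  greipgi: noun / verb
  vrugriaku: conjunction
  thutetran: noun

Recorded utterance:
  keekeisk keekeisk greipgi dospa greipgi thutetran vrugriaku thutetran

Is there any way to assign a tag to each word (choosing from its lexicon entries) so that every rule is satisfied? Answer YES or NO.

YES

Candidates per position — 1:keekeisk {adverb}; 2:keekeisk {adverb}; 3:greipgi {noun,verb}; 4:dospa {conjunction,verb}; 5:greipgi {noun,verb}; 6:thutetran {noun}; 7:vrugriaku {conjunction}; 8:thutetran {noun}.
One satisfying assignment: adverb adverb noun conjunction verb noun conjunction noun.
Check: rule 1 holds; rule 2 holds; rule 3 holds.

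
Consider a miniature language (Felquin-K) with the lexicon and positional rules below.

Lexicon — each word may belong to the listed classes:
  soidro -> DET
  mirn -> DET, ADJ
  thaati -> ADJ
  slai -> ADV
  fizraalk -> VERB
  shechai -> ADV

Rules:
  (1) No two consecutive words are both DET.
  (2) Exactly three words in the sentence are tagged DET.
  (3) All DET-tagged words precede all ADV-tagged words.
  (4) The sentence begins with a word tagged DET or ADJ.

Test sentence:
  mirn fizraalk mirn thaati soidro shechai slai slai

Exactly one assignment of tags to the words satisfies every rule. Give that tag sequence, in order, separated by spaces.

DET VERB DET ADJ DET ADV ADV ADV

Candidates per position — 1:mirn {DET,ADJ}; 2:fizraalk {VERB}; 3:mirn {DET,ADJ}; 4:thaati {ADJ}; 5:soidro {DET}; 6:shechai {ADV}; 7:slai {ADV}; 8:slai {ADV}.
If word 1 were ADJ, no tagging could satisfy rule 2; so word 1 is DET.
If word 3 were ADJ, no tagging could satisfy rule 2; so word 3 is DET.
That leaves exactly one tagging: DET VERB DET ADJ DET ADV ADV ADV.
Rule-by-rule: rule 1 holds; rule 2 holds; rule 3 holds; rule 4 holds.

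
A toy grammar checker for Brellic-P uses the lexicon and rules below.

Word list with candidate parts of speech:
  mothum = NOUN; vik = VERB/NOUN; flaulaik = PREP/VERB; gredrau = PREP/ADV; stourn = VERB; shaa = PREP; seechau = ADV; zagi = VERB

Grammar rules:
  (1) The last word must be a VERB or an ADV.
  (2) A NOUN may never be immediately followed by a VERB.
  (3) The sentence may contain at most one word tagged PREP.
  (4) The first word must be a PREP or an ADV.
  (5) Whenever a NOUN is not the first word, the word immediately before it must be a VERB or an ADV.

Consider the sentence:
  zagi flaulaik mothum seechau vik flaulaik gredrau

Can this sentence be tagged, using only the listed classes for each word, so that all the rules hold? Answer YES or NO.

Candidates per position — 1:zagi {VERB}; 2:flaulaik {PREP,VERB}; 3:mothum {NOUN}; 4:seechau {ADV}; 5:vik {VERB,NOUN}; 6:flaulaik {PREP,VERB}; 7:gredrau {PREP,ADV}.
Rule 4 cannot be satisfied by any choice of tags from the lexicon.
So there is no consistent tagging.

NO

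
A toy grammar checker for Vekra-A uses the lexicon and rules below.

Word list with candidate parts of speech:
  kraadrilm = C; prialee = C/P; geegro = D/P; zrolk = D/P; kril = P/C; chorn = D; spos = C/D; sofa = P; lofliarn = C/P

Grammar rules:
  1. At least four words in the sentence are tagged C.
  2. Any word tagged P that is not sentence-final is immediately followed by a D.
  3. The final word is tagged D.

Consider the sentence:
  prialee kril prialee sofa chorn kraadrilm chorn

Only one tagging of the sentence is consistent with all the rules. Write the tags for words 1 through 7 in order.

C C C P D C D

Candidates per position — 1:prialee {C,P}; 2:kril {P,C}; 3:prialee {C,P}; 4:sofa {P}; 5:chorn {D}; 6:kraadrilm {C}; 7:chorn {D}.
Position 1: tagging it P would leave rule 1 unsatisfiable, so it must be C.
Position 2: tagging it P would leave rule 1 unsatisfiable, so it must be C.
Position 3: tagging it P would leave rule 1 unsatisfiable, so it must be C.
So the tagging must be: C C C P D C D.
Rule-by-rule: rule 1 satisfied; rule 2 satisfied; rule 3 satisfied.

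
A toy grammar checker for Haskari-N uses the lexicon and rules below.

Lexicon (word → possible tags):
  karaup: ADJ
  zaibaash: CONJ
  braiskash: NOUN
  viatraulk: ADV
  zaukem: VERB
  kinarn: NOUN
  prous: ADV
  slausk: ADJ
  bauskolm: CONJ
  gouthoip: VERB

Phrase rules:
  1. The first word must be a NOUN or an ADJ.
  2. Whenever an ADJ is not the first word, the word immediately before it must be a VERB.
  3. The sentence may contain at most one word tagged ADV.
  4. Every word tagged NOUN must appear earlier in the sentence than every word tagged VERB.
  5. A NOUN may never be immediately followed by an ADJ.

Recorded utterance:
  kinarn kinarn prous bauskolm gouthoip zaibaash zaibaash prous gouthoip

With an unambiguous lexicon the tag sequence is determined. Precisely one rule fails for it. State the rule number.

Fixed tagging: NOUN NOUN ADV CONJ VERB CONJ CONJ ADV VERB.
Checking each rule: R1 holds, R2 holds, R3 violated, R4 holds, R5 holds.
Only rule 3 fails.

3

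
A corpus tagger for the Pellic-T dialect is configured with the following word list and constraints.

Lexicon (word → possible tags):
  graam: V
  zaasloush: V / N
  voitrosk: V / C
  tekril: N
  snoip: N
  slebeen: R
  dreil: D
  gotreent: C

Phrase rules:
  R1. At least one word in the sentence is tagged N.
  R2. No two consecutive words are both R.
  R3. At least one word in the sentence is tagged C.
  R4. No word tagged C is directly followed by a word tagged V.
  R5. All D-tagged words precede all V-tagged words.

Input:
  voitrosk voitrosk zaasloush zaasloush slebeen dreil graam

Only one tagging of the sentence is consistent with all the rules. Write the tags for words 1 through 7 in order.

Candidates per position — 1:voitrosk {V,C}; 2:voitrosk {V,C}; 3:zaasloush {V,N}; 4:zaasloush {V,N}; 5:slebeen {R}; 6:dreil {D}; 7:graam {V}.
Position 1: tagging it V would leave rule 5 unsatisfiable, so it must be C.
Position 2: tagging it V would leave rule 4 unsatisfiable, so it must be C.
Position 3: tagging it V would leave rule 4 unsatisfiable, so it must be N.
Position 4: tagging it V would leave rule 5 unsatisfiable, so it must be N.
That leaves exactly one tagging: C C N N R D V.
Checking: rule 1 holds; rule 2 holds; rule 3 holds; rule 4 holds; rule 5 holds.

C C N N R D V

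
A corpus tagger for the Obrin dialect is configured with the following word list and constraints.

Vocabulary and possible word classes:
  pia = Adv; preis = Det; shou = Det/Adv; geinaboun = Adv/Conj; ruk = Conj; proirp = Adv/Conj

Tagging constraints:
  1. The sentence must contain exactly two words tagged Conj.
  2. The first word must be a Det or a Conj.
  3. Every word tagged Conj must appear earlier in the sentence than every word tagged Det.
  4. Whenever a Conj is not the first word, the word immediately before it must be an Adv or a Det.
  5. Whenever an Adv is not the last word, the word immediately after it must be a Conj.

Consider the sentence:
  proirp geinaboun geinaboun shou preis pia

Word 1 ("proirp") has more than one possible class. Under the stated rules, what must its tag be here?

Conj

Candidates per position — 1:proirp {Adv,Conj}; 2:geinaboun {Adv,Conj}; 3:geinaboun {Adv,Conj}; 4:shou {Det,Adv}; 5:preis {Det}; 6:pia {Adv}.
At position 1, choosing Adv makes rule 2 impossible to satisfy; hence Conj.
At position 2, choosing Conj makes rule 4 impossible to satisfy; hence Adv.
At position 3, choosing Adv makes rule 1 impossible to satisfy; hence Conj.
At position 4, choosing Adv makes rule 5 impossible to satisfy; hence Det.
So the tagging must be: Conj Adv Conj Det Det Adv.
Checking: rule 1 satisfied; rule 2 satisfied; rule 3 satisfied; rule 4 satisfied; rule 5 satisfied.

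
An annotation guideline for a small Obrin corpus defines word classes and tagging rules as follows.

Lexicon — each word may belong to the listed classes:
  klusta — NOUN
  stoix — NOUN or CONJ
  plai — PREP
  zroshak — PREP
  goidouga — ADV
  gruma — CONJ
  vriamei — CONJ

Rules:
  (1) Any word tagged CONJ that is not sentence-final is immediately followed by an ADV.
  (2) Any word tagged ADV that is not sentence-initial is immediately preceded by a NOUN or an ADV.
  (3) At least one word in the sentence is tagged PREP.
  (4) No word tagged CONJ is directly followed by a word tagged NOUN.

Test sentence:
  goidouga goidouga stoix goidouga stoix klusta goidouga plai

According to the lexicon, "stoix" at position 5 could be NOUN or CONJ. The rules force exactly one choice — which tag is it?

NOUN

Candidates per position — 1:goidouga {ADV}; 2:goidouga {ADV}; 3:stoix {NOUN,CONJ}; 4:goidouga {ADV}; 5:stoix {NOUN,CONJ}; 6:klusta {NOUN}; 7:goidouga {ADV}; 8:plai {PREP}.
At position 3, choosing CONJ makes rule 2 impossible to satisfy; hence NOUN.
At position 5, choosing CONJ makes rule 1 impossible to satisfy; hence NOUN.
The only consistent sequence is: ADV ADV NOUN ADV NOUN NOUN ADV PREP.
Verifying each rule — rule 1 ✓; rule 2 ✓; rule 3 ✓; rule 4 ✓.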